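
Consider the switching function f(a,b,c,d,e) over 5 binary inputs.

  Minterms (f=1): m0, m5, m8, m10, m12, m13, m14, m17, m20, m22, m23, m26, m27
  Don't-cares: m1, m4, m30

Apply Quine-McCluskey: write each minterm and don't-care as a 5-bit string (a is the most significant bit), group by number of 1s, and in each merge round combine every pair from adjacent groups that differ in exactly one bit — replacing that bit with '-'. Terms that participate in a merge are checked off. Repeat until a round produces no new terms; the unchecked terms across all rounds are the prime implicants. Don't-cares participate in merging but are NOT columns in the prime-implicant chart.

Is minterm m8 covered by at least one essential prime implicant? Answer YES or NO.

NO

size-2^0 implicants → 00000(✓)  00001(✓)  00100(✓)  00101(✓)  01000(✓)  01010(✓)  01100(✓)  01101(✓)  01110(✓)  10001(✓)  10100(✓)  10110(✓)  10111(✓)  11010(✓)  11011(✓)  11110(✓)
size-2^1 implicants → -0001  -0100  -1010(✓)  -1110(✓)  0-000(✓)  0-100(✓)  0-101(✓)  00-00(✓)  00-01(✓)  0000-(✓)  0010-(✓)  01-00(✓)  01-10(✓)  010-0(✓)  011-0(✓)  0110-(✓)  1-110  101-0  1011-  11-10(✓)  1101-
size-2^2 implicants → -1-10  0--00  0-10-  00-0-  01--0
Unchecked terms (primes): -0001, -0100, -1-10, 0--00, 0-10-, 00-0-, 01--0, 1-110, 101-0, 1011-, 1101-
Minterm coverage:
  m0 ⊆ 0--00,00-0-
  m5 ⊆ 0-10-,00-0-
  m8 ⊆ 0--00,01--0
  m10 ⊆ -1-10,01--0
  m12 ⊆ 0--00,0-10-,01--0
  m13 ⊆ 0-10- [E]
  m14 ⊆ -1-10,01--0
  m17 ⊆ -0001 [E]
  m20 ⊆ -0100,101-0
  m22 ⊆ 1-110,101-0,1011-
  m23 ⊆ 1011- [E]
  m26 ⊆ -1-10,1101-
  m27 ⊆ 1101- [E]
E = {-0001, 0-10-, 1011-, 1101-}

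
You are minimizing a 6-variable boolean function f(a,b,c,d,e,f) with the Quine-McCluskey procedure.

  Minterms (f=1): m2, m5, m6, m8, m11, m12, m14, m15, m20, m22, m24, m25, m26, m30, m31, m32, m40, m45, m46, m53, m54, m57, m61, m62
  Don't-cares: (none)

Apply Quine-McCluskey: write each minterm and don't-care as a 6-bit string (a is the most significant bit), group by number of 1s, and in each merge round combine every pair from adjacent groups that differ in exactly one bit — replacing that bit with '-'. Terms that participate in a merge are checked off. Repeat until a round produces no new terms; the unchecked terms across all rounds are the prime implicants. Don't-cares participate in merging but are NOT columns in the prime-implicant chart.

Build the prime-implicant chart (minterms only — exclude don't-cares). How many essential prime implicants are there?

[col 0] 000010*, 000101, 000110*, 001000*, 001011*, 001100*, 001110*, 001111*, 010100*, 010110*, 011000*, 011001*, 011010*, 011110*, 011111*, 100000*, 101000*, 101101*, 101110*, 110101*, 110110*, 111001*, 111101*, 111110*
[col 1] -01000, -01110*, -10110*, -11001, -11110*, 0-0110*, 0-1000, 0-1110*, 0-1111*, 00-110*, 000-10, 001-00, 001-11, 0011-0, 00111-*, 01-110*, 0101-0, 011-10, 0110-0, 01100-, 01111-*, 1-1101, 1-1110*, 10-000, 11-101, 11-110*, 111-01
[col 2] --1110, -1-110, 0--110, 0-111-
Prime implicants: --1110, -01000, -1-110, -11001, 0--110, 0-1000, 0-111-, 000-10, 000101, 001-00, 001-11, 0011-0, 0101-0, 011-10, 0110-0, 01100-, 1-1101, 10-000, 11-101, 111-01
PI chart (minterm → PIs covering it):
  2 | 000-10  (sole → essential)
  5 | 000101  (sole → essential)
  6 | 0--110,000-10
  8 | -01000,0-1000,001-00
  11 | 001-11  (sole → essential)
  12 | 001-00,0011-0
  14 | --1110,0--110,0-111-,0011-0
  15 | 0-111-,001-11
  20 | 0101-0  (sole → essential)
  22 | -1-110,0--110,0101-0
  24 | 0-1000,0110-0,01100-
  25 | -11001,01100-
  26 | 011-10,0110-0
  30 | --1110,-1-110,0--110,0-111-,011-10
  31 | 0-111-  (sole → essential)
  32 | 10-000  (sole → essential)
  40 | -01000,10-000
  45 | 1-1101  (sole → essential)
  46 | --1110  (sole → essential)
  53 | 11-101  (sole → essential)
  54 | -1-110  (sole → essential)
  57 | -11001,111-01
  61 | 1-1101,11-101,111-01
  62 | --1110,-1-110
Essential prime implicants: --1110, -1-110, 0-111-, 000-10, 000101, 001-11, 0101-0, 1-1101, 10-000, 11-101

10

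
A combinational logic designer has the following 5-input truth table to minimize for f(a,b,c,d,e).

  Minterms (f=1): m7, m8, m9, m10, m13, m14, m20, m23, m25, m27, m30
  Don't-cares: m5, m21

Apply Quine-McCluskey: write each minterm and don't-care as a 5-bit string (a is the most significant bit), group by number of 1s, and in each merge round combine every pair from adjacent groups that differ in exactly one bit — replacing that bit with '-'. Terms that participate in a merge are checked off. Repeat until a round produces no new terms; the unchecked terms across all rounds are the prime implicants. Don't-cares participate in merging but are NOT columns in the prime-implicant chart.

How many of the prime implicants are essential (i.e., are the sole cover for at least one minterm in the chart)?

4

size-2^0 implicants → 00101(✓)  00111(✓)  01000(✓)  01001(✓)  01010(✓)  01101(✓)  01110(✓)  10100(✓)  10101(✓)  10111(✓)  11001(✓)  11011(✓)  11110(✓)
size-2^1 implicants → -0101(✓)  -0111(✓)  -1001  -1110  0-101  001-1(✓)  01-01  01-10  010-0  0100-  101-1(✓)  1010-  110-1
size-2^2 implicants → -01-1
Unchecked terms (primes): -01-1, -1001, -1110, 0-101, 01-01, 01-10, 010-0, 0100-, 1010-, 110-1
Minterm coverage:
  m7 ⊆ -01-1 [E]
  m8 ⊆ 010-0,0100-
  m9 ⊆ -1001,01-01,0100-
  m10 ⊆ 01-10,010-0
  m13 ⊆ 0-101,01-01
  m14 ⊆ -1110,01-10
  m20 ⊆ 1010- [E]
  m23 ⊆ -01-1 [E]
  m25 ⊆ -1001,110-1
  m27 ⊆ 110-1 [E]
  m30 ⊆ -1110 [E]
E = {-01-1, -1110, 1010-, 110-1}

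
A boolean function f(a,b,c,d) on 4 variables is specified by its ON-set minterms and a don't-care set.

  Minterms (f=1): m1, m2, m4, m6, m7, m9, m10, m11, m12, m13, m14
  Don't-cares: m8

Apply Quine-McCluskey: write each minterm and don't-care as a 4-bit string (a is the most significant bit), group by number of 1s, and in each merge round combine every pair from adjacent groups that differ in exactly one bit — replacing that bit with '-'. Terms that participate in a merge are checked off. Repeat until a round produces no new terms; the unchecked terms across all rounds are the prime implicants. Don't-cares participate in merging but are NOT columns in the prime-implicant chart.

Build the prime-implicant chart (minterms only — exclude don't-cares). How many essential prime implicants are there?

size-2^0 implicants → 0001(✓)  0010(✓)  0100(✓)  0110(✓)  0111(✓)  1000(✓)  1001(✓)  1010(✓)  1011(✓)  1100(✓)  1101(✓)  1110(✓)
size-2^1 implicants → -001  -010(✓)  -100(✓)  -110(✓)  0-10(✓)  01-0(✓)  011-  1-00(✓)  1-01(✓)  1-10(✓)  10-0(✓)  10-1(✓)  100-(✓)  101-(✓)  11-0(✓)  110-(✓)
size-2^2 implicants → --10  -1-0  1--0  1-0-  10--
Unchecked terms (primes): --10, -001, -1-0, 011-, 1--0, 1-0-, 10--
Minterm coverage:
  m1 ⊆ -001 [E]
  m2 ⊆ --10 [E]
  m4 ⊆ -1-0 [E]
  m6 ⊆ --10,-1-0,011-
  m7 ⊆ 011- [E]
  m9 ⊆ -001,1-0-,10--
  m10 ⊆ --10,1--0,10--
  m11 ⊆ 10-- [E]
  m12 ⊆ -1-0,1--0,1-0-
  m13 ⊆ 1-0- [E]
  m14 ⊆ --10,-1-0,1--0
E = {--10, -001, -1-0, 011-, 1-0-, 10--}

6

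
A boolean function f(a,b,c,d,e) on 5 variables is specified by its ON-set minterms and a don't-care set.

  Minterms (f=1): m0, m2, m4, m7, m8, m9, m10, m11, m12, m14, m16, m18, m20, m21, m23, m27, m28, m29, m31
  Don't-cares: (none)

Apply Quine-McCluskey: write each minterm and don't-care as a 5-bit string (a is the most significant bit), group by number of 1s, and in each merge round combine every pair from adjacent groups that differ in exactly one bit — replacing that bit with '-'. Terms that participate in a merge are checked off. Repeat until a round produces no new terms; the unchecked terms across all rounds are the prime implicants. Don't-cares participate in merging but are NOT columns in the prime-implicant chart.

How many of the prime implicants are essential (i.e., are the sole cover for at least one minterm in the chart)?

size-2^0 implicants → 00000(✓)  00010(✓)  00100(✓)  00111(✓)  01000(✓)  01001(✓)  01010(✓)  01011(✓)  01100(✓)  01110(✓)  10000(✓)  10010(✓)  10100(✓)  10101(✓)  10111(✓)  11011(✓)  11100(✓)  11101(✓)  11111(✓)
size-2^1 implicants → -0000(✓)  -0010(✓)  -0100(✓)  -0111  -1011  -1100(✓)  0-000(✓)  0-010(✓)  0-100(✓)  00-00(✓)  000-0(✓)  01-00(✓)  01-10(✓)  010-0(✓)  010-1(✓)  0100-(✓)  0101-(✓)  011-0(✓)  1-100(✓)  1-101(✓)  1-111(✓)  10-00(✓)  100-0(✓)  101-1(✓)  1010-(✓)  11-11  111-1(✓)  1110-(✓)
size-2^2 implicants → --100  -0-00  -00-0  0--00  0-0-0  01--0  010--  1-1-1  1-10-
Unchecked terms (primes): --100, -0-00, -00-0, -0111, -1011, 0--00, 0-0-0, 01--0, 010--, 1-1-1, 1-10-, 11-11
Minterm coverage:
  m0 ⊆ -0-00,-00-0,0--00,0-0-0
  m2 ⊆ -00-0,0-0-0
  m4 ⊆ --100,-0-00,0--00
  m7 ⊆ -0111 [E]
  m8 ⊆ 0--00,0-0-0,01--0,010--
  m9 ⊆ 010-- [E]
  m10 ⊆ 0-0-0,01--0,010--
  m11 ⊆ -1011,010--
  m12 ⊆ --100,0--00,01--0
  m14 ⊆ 01--0 [E]
  m16 ⊆ -0-00,-00-0
  m18 ⊆ -00-0 [E]
  m20 ⊆ --100,-0-00,1-10-
  m21 ⊆ 1-1-1,1-10-
  m23 ⊆ -0111,1-1-1
  m27 ⊆ -1011,11-11
  m28 ⊆ --100,1-10-
  m29 ⊆ 1-1-1,1-10-
  m31 ⊆ 1-1-1,11-11
E = {-00-0, -0111, 01--0, 010--}

4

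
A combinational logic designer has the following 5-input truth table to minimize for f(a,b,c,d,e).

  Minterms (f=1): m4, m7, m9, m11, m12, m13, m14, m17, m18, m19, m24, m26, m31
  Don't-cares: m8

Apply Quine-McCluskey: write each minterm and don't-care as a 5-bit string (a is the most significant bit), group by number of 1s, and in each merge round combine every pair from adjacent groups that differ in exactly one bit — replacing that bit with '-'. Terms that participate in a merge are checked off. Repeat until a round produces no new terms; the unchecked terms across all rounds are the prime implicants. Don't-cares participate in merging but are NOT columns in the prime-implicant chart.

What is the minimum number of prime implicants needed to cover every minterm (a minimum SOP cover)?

9

Round 0: 00100✓ 00111 01000✓ 01001✓ 01011✓ 01100✓ 01101✓ 01110✓ 10001✓ 10010✓ 10011✓ 11000✓ 11010✓ 11111
Round 1: -1000 0-100 01-00✓ 01-01✓ 010-1 0100-✓ 011-0 0110-✓ 1-010 100-1 1001- 110-0
Round 2: 01-0-
PIs = {-1000, 0-100, 00111, 01-0-, 010-1, 011-0, 1-010, 100-1, 1001-, 110-0, 11111}
Coverage chart:
  m4: 0-100 ←essential
  m7: 00111 ←essential
  m9: 01-0-,010-1
  m11: 010-1 ←essential
  m12: 0-100,01-0-,011-0
  m13: 01-0- ←essential
  m14: 011-0 ←essential
  m17: 100-1 ←essential
  m18: 1-010,1001-
  m19: 100-1,1001-
  m24: -1000,110-0
  m26: 1-010,110-0
  m31: 11111 ←essential
Essential: 0-100, 00111, 01-0-, 010-1, 011-0, 100-1, 11111
Petrick residual → -1000, 1-010
Min cover (9 terms): bc'd'e' + a'cd'e' + a'b'cde + a'bd' + a'bc'e + a'bce' + ac'de' + ab'c'e + abcde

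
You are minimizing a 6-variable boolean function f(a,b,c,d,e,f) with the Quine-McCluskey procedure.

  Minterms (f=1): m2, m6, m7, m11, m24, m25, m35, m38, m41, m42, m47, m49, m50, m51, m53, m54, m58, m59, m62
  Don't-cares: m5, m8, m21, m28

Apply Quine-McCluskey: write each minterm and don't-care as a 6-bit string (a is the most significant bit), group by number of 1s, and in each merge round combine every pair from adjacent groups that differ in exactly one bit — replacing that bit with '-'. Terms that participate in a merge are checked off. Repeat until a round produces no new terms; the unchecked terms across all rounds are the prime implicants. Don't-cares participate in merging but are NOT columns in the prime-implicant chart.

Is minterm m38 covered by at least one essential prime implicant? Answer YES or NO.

Round 0: 000010✓ 000101✓ 000110✓ 000111✓ 001000✓ 001011 010101✓ 011000✓ 011001✓ 011100✓ 100011✓ 100110✓ 101001 101010✓ 101111 110001✓ 110010✓ 110011✓ 110101✓ 110110✓ 111010✓ 111011✓ 111110✓
Round 1: -00110 -10101 0-0101 0-1000 000-10 0001-1 00011- 011-00 01100- 1-0011 1-0110 1-1010 11-010✓ 11-011✓ 11-110✓ 110-01 110-10✓ 1100-1 11001-✓ 111-10✓ 11101-✓
Round 2: 11--10 11-01-
PIs = {-00110, -10101, 0-0101, 0-1000, 000-10, 0001-1, 00011-, 001011, 011-00, 01100-, 1-0011, 1-0110, 1-1010, 101001, 101111, 11--10, 11-01-, 110-01, 1100-1}
Coverage chart:
  m2: 000-10 ←essential
  m6: -00110,000-10,00011-
  m7: 0001-1,00011-
  m11: 001011 ←essential
  m24: 0-1000,011-00,01100-
  m25: 01100- ←essential
  m35: 1-0011 ←essential
  m38: -00110,1-0110
  m41: 101001 ←essential
  m42: 1-1010 ←essential
  m47: 101111 ←essential
  m49: 110-01,1100-1
  m50: 11--10,11-01-
  m51: 1-0011,11-01-,1100-1
  m53: -10101,110-01
  m54: 1-0110,11--10
  m58: 1-1010,11--10,11-01-
  m59: 11-01- ←essential
  m62: 11--10 ←essential
Essential: 000-10, 001011, 01100-, 1-0011, 1-1010, 101001, 101111, 11--10, 11-01-

NO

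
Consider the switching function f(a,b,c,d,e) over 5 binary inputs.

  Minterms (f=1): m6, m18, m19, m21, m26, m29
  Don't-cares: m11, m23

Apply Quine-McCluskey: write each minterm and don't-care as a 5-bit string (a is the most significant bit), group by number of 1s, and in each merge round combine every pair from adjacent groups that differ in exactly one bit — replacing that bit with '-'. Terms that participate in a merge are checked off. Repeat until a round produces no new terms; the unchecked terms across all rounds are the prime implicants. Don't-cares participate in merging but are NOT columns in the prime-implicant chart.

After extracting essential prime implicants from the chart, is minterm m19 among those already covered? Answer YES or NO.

NO

Round 0: 00110 01011 10010✓ 10011✓ 10101✓ 10111✓ 11010✓ 11101✓
Round 1: 1-010 1-101 10-11 1001- 101-1
PIs = {00110, 01011, 1-010, 1-101, 10-11, 1001-, 101-1}
Coverage chart:
  m6: 00110 ←essential
  m18: 1-010,1001-
  m19: 10-11,1001-
  m21: 1-101,101-1
  m26: 1-010 ←essential
  m29: 1-101 ←essential
Essential: 00110, 1-010, 1-101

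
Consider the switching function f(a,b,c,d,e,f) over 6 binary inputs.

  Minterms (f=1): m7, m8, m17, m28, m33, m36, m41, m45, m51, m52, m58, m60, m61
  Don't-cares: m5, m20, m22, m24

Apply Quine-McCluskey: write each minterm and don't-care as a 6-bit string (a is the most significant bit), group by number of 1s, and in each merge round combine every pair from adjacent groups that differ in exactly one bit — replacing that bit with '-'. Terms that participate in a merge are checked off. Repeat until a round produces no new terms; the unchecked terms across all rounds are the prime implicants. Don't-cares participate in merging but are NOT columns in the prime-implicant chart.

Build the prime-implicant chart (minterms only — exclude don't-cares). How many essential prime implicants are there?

size-2^0 implicants → 000101(✓)  000111(✓)  001000(✓)  010001  010100(✓)  010110(✓)  011000(✓)  011100(✓)  100001(✓)  100100(✓)  101001(✓)  101101(✓)  110011  110100(✓)  111010  111100(✓)  111101(✓)
size-2^1 implicants → -10100(✓)  -11100(✓)  0-1000  0001-1  01-100(✓)  0101-0  011-00  1-0100  1-1101  10-001  101-01  11-100(✓)  11110-
size-2^2 implicants → -1-100
Unchecked terms (primes): -1-100, 0-1000, 0001-1, 010001, 0101-0, 011-00, 1-0100, 1-1101, 10-001, 101-01, 110011, 111010, 11110-
Minterm coverage:
  m7 ⊆ 0001-1 [E]
  m8 ⊆ 0-1000 [E]
  m17 ⊆ 010001 [E]
  m28 ⊆ -1-100,011-00
  m33 ⊆ 10-001 [E]
  m36 ⊆ 1-0100 [E]
  m41 ⊆ 10-001,101-01
  m45 ⊆ 1-1101,101-01
  m51 ⊆ 110011 [E]
  m52 ⊆ -1-100,1-0100
  m58 ⊆ 111010 [E]
  m60 ⊆ -1-100,11110-
  m61 ⊆ 1-1101,11110-
E = {0-1000, 0001-1, 010001, 1-0100, 10-001, 110011, 111010}

7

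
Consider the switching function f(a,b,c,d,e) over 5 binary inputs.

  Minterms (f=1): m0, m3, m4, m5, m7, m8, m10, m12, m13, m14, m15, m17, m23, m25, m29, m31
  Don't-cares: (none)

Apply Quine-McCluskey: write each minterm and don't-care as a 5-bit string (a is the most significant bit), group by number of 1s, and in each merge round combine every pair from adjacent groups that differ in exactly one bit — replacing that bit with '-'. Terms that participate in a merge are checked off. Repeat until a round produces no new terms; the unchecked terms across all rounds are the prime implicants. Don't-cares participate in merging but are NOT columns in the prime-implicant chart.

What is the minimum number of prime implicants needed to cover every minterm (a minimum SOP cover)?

[col 0] 00000*, 00011*, 00100*, 00101*, 00111*, 01000*, 01010*, 01100*, 01101*, 01110*, 01111*, 10001*, 10111*, 11001*, 11101*, 11111*
[col 1] -0111*, -1101*, -1111*, 0-000*, 0-100*, 0-101*, 0-111*, 00-00*, 00-11, 001-1*, 0010-*, 01-00*, 01-10*, 010-0*, 011-0*, 011-1*, 0110-*, 0111-*, 1-001, 1-111*, 11-01, 111-1*
[col 2] --111, -11-1, 0--00, 0-1-1, 0-10-, 01--0, 011--
Prime implicants: --111, -11-1, 0--00, 0-1-1, 0-10-, 00-11, 01--0, 011--, 1-001, 11-01
PI chart (minterm → PIs covering it):
  0 | 0--00  (sole → essential)
  3 | 00-11  (sole → essential)
  4 | 0--00,0-10-
  5 | 0-1-1,0-10-
  7 | --111,0-1-1,00-11
  8 | 0--00,01--0
  10 | 01--0  (sole → essential)
  12 | 0--00,0-10-,01--0,011--
  13 | -11-1,0-1-1,0-10-,011--
  14 | 01--0,011--
  15 | --111,-11-1,0-1-1,011--
  17 | 1-001  (sole → essential)
  23 | --111  (sole → essential)
  25 | 1-001,11-01
  29 | -11-1,11-01
  31 | --111,-11-1
Essential prime implicants: --111, 0--00, 00-11, 01--0, 1-001
Petrick residual → -11-1, 0-1-1
Minimum SOP uses 7 PIs: cde + bce + a'd'e' + a'ce + a'b'de + a'be' + ac'd'e

7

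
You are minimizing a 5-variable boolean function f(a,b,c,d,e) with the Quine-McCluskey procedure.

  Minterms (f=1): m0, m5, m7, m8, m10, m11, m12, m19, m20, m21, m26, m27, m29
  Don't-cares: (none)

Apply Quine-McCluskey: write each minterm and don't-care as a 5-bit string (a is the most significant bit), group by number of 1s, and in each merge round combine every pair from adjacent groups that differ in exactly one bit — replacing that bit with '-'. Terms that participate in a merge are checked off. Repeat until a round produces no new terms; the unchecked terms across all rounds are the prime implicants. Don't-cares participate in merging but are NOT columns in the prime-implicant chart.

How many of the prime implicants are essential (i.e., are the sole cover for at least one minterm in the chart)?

7

[col 0] 00000*, 00101*, 00111*, 01000*, 01010*, 01011*, 01100*, 10011*, 10100*, 10101*, 11010*, 11011*, 11101*
[col 1] -0101, -1010*, -1011*, 0-000, 001-1, 01-00, 010-0, 0101-*, 1-011, 1-101, 1010-, 1101-*
[col 2] -101-
Prime implicants: -0101, -101-, 0-000, 001-1, 01-00, 010-0, 1-011, 1-101, 1010-
PI chart (minterm → PIs covering it):
  0 | 0-000  (sole → essential)
  5 | -0101,001-1
  7 | 001-1  (sole → essential)
  8 | 0-000,01-00,010-0
  10 | -101-,010-0
  11 | -101-  (sole → essential)
  12 | 01-00  (sole → essential)
  19 | 1-011  (sole → essential)
  20 | 1010-  (sole → essential)
  21 | -0101,1-101,1010-
  26 | -101-  (sole → essential)
  27 | -101-,1-011
  29 | 1-101  (sole → essential)
Essential prime implicants: -101-, 0-000, 001-1, 01-00, 1-011, 1-101, 1010-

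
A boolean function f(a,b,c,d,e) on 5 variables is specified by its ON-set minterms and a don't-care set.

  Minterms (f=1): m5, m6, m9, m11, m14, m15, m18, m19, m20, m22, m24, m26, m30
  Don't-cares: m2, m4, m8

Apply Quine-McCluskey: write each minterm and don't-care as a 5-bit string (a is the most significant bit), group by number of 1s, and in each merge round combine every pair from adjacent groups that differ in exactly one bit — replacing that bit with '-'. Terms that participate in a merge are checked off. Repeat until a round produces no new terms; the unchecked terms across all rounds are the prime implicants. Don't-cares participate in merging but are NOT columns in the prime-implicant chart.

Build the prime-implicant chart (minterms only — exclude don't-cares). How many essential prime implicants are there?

[col 0] 00010*, 00100*, 00101*, 00110*, 01000*, 01001*, 01011*, 01110*, 01111*, 10010*, 10011*, 10100*, 10110*, 11000*, 11010*, 11110*
[col 1] -0010*, -0100*, -0110*, -1000, -1110*, 0-110*, 00-10*, 001-0*, 0010-, 01-11, 010-1, 0100-, 0111-, 1-010*, 1-110*, 10-10*, 1001-, 101-0*, 11-10*, 110-0
[col 2] --110, -0-10, -01-0, 1--10
Prime implicants: --110, -0-10, -01-0, -1000, 0010-, 01-11, 010-1, 0100-, 0111-, 1--10, 1001-, 110-0
PI chart (minterm → PIs covering it):
  5 | 0010-  (sole → essential)
  6 | --110,-0-10,-01-0
  9 | 010-1,0100-
  11 | 01-11,010-1
  14 | --110,0111-
  15 | 01-11,0111-
  18 | -0-10,1--10,1001-
  19 | 1001-  (sole → essential)
  20 | -01-0  (sole → essential)
  22 | --110,-0-10,-01-0,1--10
  24 | -1000,110-0
  26 | 1--10,110-0
  30 | --110,1--10
Essential prime implicants: -01-0, 0010-, 1001-

3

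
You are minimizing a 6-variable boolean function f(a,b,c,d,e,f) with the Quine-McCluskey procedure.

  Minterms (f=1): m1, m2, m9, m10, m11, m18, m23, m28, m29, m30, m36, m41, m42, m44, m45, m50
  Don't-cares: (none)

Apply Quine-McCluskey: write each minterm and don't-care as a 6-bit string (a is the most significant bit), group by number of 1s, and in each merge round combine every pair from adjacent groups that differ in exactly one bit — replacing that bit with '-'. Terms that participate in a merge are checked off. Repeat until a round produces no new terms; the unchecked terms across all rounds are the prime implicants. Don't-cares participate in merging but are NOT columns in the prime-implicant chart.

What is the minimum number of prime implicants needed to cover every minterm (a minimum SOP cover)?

10

[col 0] 000001*, 000010*, 001001*, 001010*, 001011*, 010010*, 010111, 011100*, 011101*, 011110*, 100100*, 101001*, 101010*, 101100*, 101101*, 110010*
[col 1] -01001, -01010, -10010, 0-0010, 00-001, 00-010, 0010-1, 00101-, 0111-0, 01110-, 10-100, 101-01, 10110-
Prime implicants: -01001, -01010, -10010, 0-0010, 00-001, 00-010, 0010-1, 00101-, 010111, 0111-0, 01110-, 10-100, 101-01, 10110-
PI chart (minterm → PIs covering it):
  1 | 00-001  (sole → essential)
  2 | 0-0010,00-010
  9 | -01001,00-001,0010-1
  10 | -01010,00-010,00101-
  11 | 0010-1,00101-
  18 | -10010,0-0010
  23 | 010111  (sole → essential)
  28 | 0111-0,01110-
  29 | 01110-  (sole → essential)
  30 | 0111-0  (sole → essential)
  36 | 10-100  (sole → essential)
  41 | -01001,101-01
  42 | -01010  (sole → essential)
  44 | 10-100,10110-
  45 | 101-01,10110-
  50 | -10010  (sole → essential)
Essential prime implicants: -01010, -10010, 00-001, 010111, 0111-0, 01110-, 10-100
Petrick residual → 0-0010, 0010-1, 101-01
Minimum SOP uses 10 PIs: b'cd'ef' + bc'd'ef' + a'c'd'ef' + a'b'd'e'f + a'b'cd'f + a'bc'def + a'bcdf' + a'bcde' + ab'de'f' + ab'ce'f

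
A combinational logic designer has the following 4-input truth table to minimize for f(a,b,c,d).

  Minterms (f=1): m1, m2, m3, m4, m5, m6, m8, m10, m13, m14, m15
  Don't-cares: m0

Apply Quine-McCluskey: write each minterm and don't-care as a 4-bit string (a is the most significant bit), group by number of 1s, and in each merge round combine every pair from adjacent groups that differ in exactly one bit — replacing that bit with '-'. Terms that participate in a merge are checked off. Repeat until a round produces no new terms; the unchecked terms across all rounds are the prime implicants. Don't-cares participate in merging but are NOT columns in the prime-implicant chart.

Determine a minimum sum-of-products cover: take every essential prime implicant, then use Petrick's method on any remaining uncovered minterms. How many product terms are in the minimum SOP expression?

[col 0] 0000*, 0001*, 0010*, 0011*, 0100*, 0101*, 0110*, 1000*, 1010*, 1101*, 1110*, 1111*
[col 1] -000*, -010*, -101, -110*, 0-00*, 0-01*, 0-10*, 00-0*, 00-1*, 000-*, 001-*, 01-0*, 010-*, 1-10*, 10-0*, 11-1, 111-
[col 2] --10, -0-0, 0--0, 0-0-, 00--
Prime implicants: --10, -0-0, -101, 0--0, 0-0-, 00--, 11-1, 111-
PI chart (minterm → PIs covering it):
  1 | 0-0-,00--
  2 | --10,-0-0,0--0,00--
  3 | 00--  (sole → essential)
  4 | 0--0,0-0-
  5 | -101,0-0-
  6 | --10,0--0
  8 | -0-0  (sole → essential)
  10 | --10,-0-0
  13 | -101,11-1
  14 | --10,111-
  15 | 11-1,111-
Essential prime implicants: -0-0, 00--
Petrick residual → --10, 0-0-, 11-1
Minimum SOP uses 5 PIs: cd' + b'd' + a'c' + a'b' + abd

5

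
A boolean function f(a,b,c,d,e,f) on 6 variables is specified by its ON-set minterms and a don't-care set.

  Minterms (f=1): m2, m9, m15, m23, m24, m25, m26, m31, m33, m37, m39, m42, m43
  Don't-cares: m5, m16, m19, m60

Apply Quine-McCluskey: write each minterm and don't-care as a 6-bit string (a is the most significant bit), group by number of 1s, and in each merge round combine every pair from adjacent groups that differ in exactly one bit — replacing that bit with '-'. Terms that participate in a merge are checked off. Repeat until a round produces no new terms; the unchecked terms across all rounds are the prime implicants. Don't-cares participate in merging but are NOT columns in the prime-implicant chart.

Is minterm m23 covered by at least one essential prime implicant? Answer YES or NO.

size-2^0 implicants → 000010  000101(✓)  001001(✓)  001111(✓)  010000(✓)  010011(✓)  010111(✓)  011000(✓)  011001(✓)  011010(✓)  011111(✓)  100001(✓)  100101(✓)  100111(✓)  101010(✓)  101011(✓)  111100
size-2^1 implicants → -00101  0-1001  0-1111  01-000  01-111  010-11  0110-0  01100-  100-01  1001-1  10101-
Unchecked terms (primes): -00101, 0-1001, 0-1111, 000010, 01-000, 01-111, 010-11, 0110-0, 01100-, 100-01, 1001-1, 10101-, 111100
Minterm coverage:
  m2 ⊆ 000010 [E]
  m9 ⊆ 0-1001 [E]
  m15 ⊆ 0-1111 [E]
  m23 ⊆ 01-111,010-11
  m24 ⊆ 01-000,0110-0,01100-
  m25 ⊆ 0-1001,01100-
  m26 ⊆ 0110-0 [E]
  m31 ⊆ 0-1111,01-111
  m33 ⊆ 100-01 [E]
  m37 ⊆ -00101,100-01,1001-1
  m39 ⊆ 1001-1 [E]
  m42 ⊆ 10101- [E]
  m43 ⊆ 10101- [E]
E = {0-1001, 0-1111, 000010, 0110-0, 100-01, 1001-1, 10101-}

NO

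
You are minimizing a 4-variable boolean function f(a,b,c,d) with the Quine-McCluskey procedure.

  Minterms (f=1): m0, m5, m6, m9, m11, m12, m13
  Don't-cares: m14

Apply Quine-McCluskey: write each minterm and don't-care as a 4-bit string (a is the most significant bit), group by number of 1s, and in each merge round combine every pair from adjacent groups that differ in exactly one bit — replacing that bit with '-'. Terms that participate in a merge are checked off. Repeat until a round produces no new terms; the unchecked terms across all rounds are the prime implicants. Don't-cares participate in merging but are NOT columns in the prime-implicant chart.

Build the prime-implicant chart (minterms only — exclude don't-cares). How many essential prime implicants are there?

Round 0: 0000 0101✓ 0110✓ 1001✓ 1011✓ 1100✓ 1101✓ 1110✓
Round 1: -101 -110 1-01 10-1 11-0 110-
PIs = {-101, -110, 0000, 1-01, 10-1, 11-0, 110-}
Coverage chart:
  m0: 0000 ←essential
  m5: -101 ←essential
  m6: -110 ←essential
  m9: 1-01,10-1
  m11: 10-1 ←essential
  m12: 11-0,110-
  m13: -101,1-01,110-
Essential: -101, -110, 0000, 10-1

4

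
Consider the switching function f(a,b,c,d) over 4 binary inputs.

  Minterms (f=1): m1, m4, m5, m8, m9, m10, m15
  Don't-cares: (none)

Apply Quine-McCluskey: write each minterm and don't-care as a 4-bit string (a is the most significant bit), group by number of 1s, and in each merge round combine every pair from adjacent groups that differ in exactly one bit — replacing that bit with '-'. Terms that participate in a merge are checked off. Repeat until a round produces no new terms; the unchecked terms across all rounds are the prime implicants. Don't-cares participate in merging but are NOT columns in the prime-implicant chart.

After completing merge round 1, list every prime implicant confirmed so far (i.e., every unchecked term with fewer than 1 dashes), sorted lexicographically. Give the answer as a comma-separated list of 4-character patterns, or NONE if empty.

1111

Round 0: 0001✓ 0100✓ 0101✓ 1000✓ 1001✓ 1010✓ 1111
Round 1: -001 0-01 010- 10-0 100-
PIs = {-001, 0-01, 010-, 10-0, 100-, 1111}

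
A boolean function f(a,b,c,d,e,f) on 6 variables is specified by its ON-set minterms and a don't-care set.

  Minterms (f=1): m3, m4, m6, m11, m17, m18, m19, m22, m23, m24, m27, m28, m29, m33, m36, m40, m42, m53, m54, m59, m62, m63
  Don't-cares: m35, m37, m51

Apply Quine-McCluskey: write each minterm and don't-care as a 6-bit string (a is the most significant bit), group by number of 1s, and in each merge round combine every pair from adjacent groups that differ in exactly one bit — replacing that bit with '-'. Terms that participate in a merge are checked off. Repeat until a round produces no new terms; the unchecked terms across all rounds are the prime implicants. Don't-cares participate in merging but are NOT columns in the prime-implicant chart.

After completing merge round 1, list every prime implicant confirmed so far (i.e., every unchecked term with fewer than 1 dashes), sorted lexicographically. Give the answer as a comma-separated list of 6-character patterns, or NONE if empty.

NONE

[col 0] 000011*, 000100*, 000110*, 001011*, 010001*, 010010*, 010011*, 010110*, 010111*, 011000*, 011011*, 011100*, 011101*, 100001*, 100011*, 100100*, 100101*, 101000*, 101010*, 110011*, 110101*, 110110*, 111011*, 111110*, 111111*
[col 1] -00011*, -00100, -10011*, -10110, -11011*, 0-0011*, 0-0110, 0-1011*, 00-011*, 0001-0, 01-011*, 010-10*, 010-11*, 0100-1, 01001-*, 01011-*, 011-00, 01110-, 1-0011*, 1-0101, 100-01, 1000-1, 10010-, 1010-0, 11-011*, 11-110, 111-11, 11111-
[col 2] --0011, -1-011, 0--011, 010-1-
Prime implicants: --0011, -00100, -1-011, -10110, 0--011, 0-0110, 0001-0, 010-1-, 0100-1, 011-00, 01110-, 1-0101, 100-01, 1000-1, 10010-, 1010-0, 11-110, 111-11, 11111-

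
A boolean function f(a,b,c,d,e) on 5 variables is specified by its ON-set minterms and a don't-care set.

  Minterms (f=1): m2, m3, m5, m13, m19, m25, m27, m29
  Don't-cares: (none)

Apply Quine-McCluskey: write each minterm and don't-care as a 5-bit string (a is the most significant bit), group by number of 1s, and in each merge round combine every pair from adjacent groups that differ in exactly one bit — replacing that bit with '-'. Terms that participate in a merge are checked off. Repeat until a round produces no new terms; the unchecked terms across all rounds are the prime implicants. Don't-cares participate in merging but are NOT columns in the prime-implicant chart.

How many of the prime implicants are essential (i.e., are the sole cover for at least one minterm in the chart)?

2

Round 0: 00010✓ 00011✓ 00101✓ 01101✓ 10011✓ 11001✓ 11011✓ 11101✓
Round 1: -0011 -1101 0-101 0001- 1-011 11-01 110-1
PIs = {-0011, -1101, 0-101, 0001-, 1-011, 11-01, 110-1}
Coverage chart:
  m2: 0001- ←essential
  m3: -0011,0001-
  m5: 0-101 ←essential
  m13: -1101,0-101
  m19: -0011,1-011
  m25: 11-01,110-1
  m27: 1-011,110-1
  m29: -1101,11-01
Essential: 0-101, 0001-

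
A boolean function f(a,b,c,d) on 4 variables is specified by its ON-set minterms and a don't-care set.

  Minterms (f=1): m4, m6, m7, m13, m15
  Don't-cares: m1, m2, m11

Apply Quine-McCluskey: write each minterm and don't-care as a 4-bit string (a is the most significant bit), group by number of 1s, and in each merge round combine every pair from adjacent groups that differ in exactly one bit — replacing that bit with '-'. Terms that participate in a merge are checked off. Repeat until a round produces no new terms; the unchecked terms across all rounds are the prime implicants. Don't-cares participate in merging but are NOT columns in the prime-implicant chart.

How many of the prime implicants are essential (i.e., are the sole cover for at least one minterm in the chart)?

Round 0: 0001 0010✓ 0100✓ 0110✓ 0111✓ 1011✓ 1101✓ 1111✓
Round 1: -111 0-10 01-0 011- 1-11 11-1
PIs = {-111, 0-10, 0001, 01-0, 011-, 1-11, 11-1}
Coverage chart:
  m4: 01-0 ←essential
  m6: 0-10,01-0,011-
  m7: -111,011-
  m13: 11-1 ←essential
  m15: -111,1-11,11-1
Essential: 01-0, 11-1

2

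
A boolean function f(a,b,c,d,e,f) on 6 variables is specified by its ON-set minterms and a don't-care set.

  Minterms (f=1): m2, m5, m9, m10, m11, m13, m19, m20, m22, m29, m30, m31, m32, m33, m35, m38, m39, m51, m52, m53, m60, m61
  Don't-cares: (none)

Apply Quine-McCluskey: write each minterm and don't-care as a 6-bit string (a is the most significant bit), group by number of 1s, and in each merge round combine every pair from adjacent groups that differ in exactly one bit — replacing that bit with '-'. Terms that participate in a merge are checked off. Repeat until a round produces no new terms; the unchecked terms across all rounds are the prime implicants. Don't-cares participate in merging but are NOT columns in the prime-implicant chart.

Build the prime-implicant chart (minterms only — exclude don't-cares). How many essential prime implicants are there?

6

[col 0] 000010*, 000101*, 001001*, 001010*, 001011*, 001101*, 010011*, 010100*, 010110*, 011101*, 011110*, 011111*, 100000*, 100001*, 100011*, 100110*, 100111*, 110011*, 110100*, 110101*, 111100*, 111101*
[col 1] -10011, -10100, -11101, 0-1101, 00-010, 00-101, 001-01, 0010-1, 00101-, 01-110, 0101-0, 0111-1, 01111-, 1-0011, 100-11, 1000-1, 10000-, 10011-, 11-100*, 11-101*, 11010-*, 11110-*
[col 2] 11-10-
Prime implicants: -10011, -10100, -11101, 0-1101, 00-010, 00-101, 001-01, 0010-1, 00101-, 01-110, 0101-0, 0111-1, 01111-, 1-0011, 100-11, 1000-1, 10000-, 10011-, 11-10-
PI chart (minterm → PIs covering it):
  2 | 00-010  (sole → essential)
  5 | 00-101  (sole → essential)
  9 | 001-01,0010-1
  10 | 00-010,00101-
  11 | 0010-1,00101-
  13 | 0-1101,00-101,001-01
  19 | -10011  (sole → essential)
  20 | -10100,0101-0
  22 | 01-110,0101-0
  29 | -11101,0-1101,0111-1
  30 | 01-110,01111-
  31 | 0111-1,01111-
  32 | 10000-  (sole → essential)
  33 | 1000-1,10000-
  35 | 1-0011,100-11,1000-1
  38 | 10011-  (sole → essential)
  39 | 100-11,10011-
  51 | -10011,1-0011
  52 | -10100,11-10-
  53 | 11-10-  (sole → essential)
  60 | 11-10-  (sole → essential)
  61 | -11101,11-10-
Essential prime implicants: -10011, 00-010, 00-101, 10000-, 10011-, 11-10-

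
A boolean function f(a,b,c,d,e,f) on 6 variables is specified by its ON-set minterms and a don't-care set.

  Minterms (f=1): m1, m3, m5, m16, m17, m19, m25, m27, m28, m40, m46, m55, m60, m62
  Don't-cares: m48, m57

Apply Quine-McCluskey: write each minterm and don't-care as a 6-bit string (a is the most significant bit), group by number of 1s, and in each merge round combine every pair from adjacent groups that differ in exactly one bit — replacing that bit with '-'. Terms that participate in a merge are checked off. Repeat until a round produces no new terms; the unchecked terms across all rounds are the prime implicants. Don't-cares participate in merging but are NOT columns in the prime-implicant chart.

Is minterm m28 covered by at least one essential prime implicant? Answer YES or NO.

size-2^0 implicants → 000001(✓)  000011(✓)  000101(✓)  010000(✓)  010001(✓)  010011(✓)  011001(✓)  011011(✓)  011100(✓)  101000  101110(✓)  110000(✓)  110111  111001(✓)  111100(✓)  111110(✓)
size-2^1 implicants → -10000  -11001  -11100  0-0001(✓)  0-0011(✓)  000-01  0000-1(✓)  01-001(✓)  01-011(✓)  0100-1(✓)  01000-  0110-1(✓)  1-1110  1111-0
size-2^2 implicants → 0-00-1  01-0-1
Unchecked terms (primes): -10000, -11001, -11100, 0-00-1, 000-01, 01-0-1, 01000-, 1-1110, 101000, 110111, 1111-0
Minterm coverage:
  m1 ⊆ 0-00-1,000-01
  m3 ⊆ 0-00-1 [E]
  m5 ⊆ 000-01 [E]
  m16 ⊆ -10000,01000-
  m17 ⊆ 0-00-1,01-0-1,01000-
  m19 ⊆ 0-00-1,01-0-1
  m25 ⊆ -11001,01-0-1
  m27 ⊆ 01-0-1 [E]
  m28 ⊆ -11100 [E]
  m40 ⊆ 101000 [E]
  m46 ⊆ 1-1110 [E]
  m55 ⊆ 110111 [E]
  m60 ⊆ -11100,1111-0
  m62 ⊆ 1-1110,1111-0
E = {-11100, 0-00-1, 000-01, 01-0-1, 1-1110, 101000, 110111}

YES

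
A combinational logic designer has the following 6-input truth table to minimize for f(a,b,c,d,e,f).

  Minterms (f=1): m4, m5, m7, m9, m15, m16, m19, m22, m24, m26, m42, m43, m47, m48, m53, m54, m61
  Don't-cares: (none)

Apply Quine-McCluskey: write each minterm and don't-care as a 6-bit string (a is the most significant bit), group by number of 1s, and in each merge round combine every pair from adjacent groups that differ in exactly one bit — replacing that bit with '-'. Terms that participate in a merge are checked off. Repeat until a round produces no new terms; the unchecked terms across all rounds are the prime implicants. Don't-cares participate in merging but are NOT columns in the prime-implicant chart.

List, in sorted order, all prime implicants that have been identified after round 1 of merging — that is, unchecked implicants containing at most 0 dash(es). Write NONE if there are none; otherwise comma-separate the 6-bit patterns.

001001, 010011

[col 0] 000100*, 000101*, 000111*, 001001, 001111*, 010000*, 010011, 010110*, 011000*, 011010*, 101010*, 101011*, 101111*, 110000*, 110101*, 110110*, 111101*
[col 1] -01111, -10000, -10110, 00-111, 0001-1, 00010-, 01-000, 0110-0, 101-11, 10101-, 11-101
Prime implicants: -01111, -10000, -10110, 00-111, 0001-1, 00010-, 001001, 01-000, 010011, 0110-0, 101-11, 10101-, 11-101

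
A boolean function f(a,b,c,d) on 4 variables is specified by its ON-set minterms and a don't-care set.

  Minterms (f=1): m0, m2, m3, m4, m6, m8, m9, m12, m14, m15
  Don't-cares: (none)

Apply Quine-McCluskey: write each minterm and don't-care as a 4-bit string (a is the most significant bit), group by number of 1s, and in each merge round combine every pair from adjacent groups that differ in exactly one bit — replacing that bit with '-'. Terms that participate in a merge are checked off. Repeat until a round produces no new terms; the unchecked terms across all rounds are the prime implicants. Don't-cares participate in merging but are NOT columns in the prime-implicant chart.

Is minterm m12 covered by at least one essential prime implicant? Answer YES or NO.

NO

Round 0: 0000✓ 0010✓ 0011✓ 0100✓ 0110✓ 1000✓ 1001✓ 1100✓ 1110✓ 1111✓
Round 1: -000✓ -100✓ -110✓ 0-00✓ 0-10✓ 00-0✓ 001- 01-0✓ 1-00✓ 100- 11-0✓ 111-
Round 2: --00 -1-0 0--0
PIs = {--00, -1-0, 0--0, 001-, 100-, 111-}
Coverage chart:
  m0: --00,0--0
  m2: 0--0,001-
  m3: 001- ←essential
  m4: --00,-1-0,0--0
  m6: -1-0,0--0
  m8: --00,100-
  m9: 100- ←essential
  m12: --00,-1-0
  m14: -1-0,111-
  m15: 111- ←essential
Essential: 001-, 100-, 111-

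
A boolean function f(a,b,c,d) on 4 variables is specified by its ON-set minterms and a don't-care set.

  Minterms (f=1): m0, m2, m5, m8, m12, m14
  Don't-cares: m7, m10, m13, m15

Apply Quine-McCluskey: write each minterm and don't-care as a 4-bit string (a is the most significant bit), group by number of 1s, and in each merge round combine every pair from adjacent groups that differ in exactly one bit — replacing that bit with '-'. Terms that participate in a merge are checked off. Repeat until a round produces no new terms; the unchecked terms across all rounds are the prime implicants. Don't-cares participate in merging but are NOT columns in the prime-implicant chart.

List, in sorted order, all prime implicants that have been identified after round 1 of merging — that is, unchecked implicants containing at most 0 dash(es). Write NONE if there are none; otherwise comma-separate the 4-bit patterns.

NONE

Round 0: 0000✓ 0010✓ 0101✓ 0111✓ 1000✓ 1010✓ 1100✓ 1101✓ 1110✓ 1111✓
Round 1: -000✓ -010✓ -101✓ -111✓ 00-0✓ 01-1✓ 1-00✓ 1-10✓ 10-0✓ 11-0✓ 11-1✓ 110-✓ 111-✓
Round 2: -0-0 -1-1 1--0 11--
PIs = {-0-0, -1-1, 1--0, 11--}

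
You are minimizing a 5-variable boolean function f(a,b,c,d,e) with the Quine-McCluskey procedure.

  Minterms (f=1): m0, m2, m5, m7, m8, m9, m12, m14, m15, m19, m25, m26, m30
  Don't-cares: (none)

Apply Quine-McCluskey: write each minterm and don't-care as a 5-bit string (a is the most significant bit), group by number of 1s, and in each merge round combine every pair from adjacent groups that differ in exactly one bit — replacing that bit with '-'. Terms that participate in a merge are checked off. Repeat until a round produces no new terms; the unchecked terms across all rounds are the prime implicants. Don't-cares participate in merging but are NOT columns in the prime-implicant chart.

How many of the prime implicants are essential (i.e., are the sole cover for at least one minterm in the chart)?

size-2^0 implicants → 00000(✓)  00010(✓)  00101(✓)  00111(✓)  01000(✓)  01001(✓)  01100(✓)  01110(✓)  01111(✓)  10011  11001(✓)  11010(✓)  11110(✓)
size-2^1 implicants → -1001  -1110  0-000  0-111  000-0  001-1  01-00  0100-  011-0  0111-  11-10
Unchecked terms (primes): -1001, -1110, 0-000, 0-111, 000-0, 001-1, 01-00, 0100-, 011-0, 0111-, 10011, 11-10
Minterm coverage:
  m0 ⊆ 0-000,000-0
  m2 ⊆ 000-0 [E]
  m5 ⊆ 001-1 [E]
  m7 ⊆ 0-111,001-1
  m8 ⊆ 0-000,01-00,0100-
  m9 ⊆ -1001,0100-
  m12 ⊆ 01-00,011-0
  m14 ⊆ -1110,011-0,0111-
  m15 ⊆ 0-111,0111-
  m19 ⊆ 10011 [E]
  m25 ⊆ -1001 [E]
  m26 ⊆ 11-10 [E]
  m30 ⊆ -1110,11-10
E = {-1001, 000-0, 001-1, 10011, 11-10}

5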